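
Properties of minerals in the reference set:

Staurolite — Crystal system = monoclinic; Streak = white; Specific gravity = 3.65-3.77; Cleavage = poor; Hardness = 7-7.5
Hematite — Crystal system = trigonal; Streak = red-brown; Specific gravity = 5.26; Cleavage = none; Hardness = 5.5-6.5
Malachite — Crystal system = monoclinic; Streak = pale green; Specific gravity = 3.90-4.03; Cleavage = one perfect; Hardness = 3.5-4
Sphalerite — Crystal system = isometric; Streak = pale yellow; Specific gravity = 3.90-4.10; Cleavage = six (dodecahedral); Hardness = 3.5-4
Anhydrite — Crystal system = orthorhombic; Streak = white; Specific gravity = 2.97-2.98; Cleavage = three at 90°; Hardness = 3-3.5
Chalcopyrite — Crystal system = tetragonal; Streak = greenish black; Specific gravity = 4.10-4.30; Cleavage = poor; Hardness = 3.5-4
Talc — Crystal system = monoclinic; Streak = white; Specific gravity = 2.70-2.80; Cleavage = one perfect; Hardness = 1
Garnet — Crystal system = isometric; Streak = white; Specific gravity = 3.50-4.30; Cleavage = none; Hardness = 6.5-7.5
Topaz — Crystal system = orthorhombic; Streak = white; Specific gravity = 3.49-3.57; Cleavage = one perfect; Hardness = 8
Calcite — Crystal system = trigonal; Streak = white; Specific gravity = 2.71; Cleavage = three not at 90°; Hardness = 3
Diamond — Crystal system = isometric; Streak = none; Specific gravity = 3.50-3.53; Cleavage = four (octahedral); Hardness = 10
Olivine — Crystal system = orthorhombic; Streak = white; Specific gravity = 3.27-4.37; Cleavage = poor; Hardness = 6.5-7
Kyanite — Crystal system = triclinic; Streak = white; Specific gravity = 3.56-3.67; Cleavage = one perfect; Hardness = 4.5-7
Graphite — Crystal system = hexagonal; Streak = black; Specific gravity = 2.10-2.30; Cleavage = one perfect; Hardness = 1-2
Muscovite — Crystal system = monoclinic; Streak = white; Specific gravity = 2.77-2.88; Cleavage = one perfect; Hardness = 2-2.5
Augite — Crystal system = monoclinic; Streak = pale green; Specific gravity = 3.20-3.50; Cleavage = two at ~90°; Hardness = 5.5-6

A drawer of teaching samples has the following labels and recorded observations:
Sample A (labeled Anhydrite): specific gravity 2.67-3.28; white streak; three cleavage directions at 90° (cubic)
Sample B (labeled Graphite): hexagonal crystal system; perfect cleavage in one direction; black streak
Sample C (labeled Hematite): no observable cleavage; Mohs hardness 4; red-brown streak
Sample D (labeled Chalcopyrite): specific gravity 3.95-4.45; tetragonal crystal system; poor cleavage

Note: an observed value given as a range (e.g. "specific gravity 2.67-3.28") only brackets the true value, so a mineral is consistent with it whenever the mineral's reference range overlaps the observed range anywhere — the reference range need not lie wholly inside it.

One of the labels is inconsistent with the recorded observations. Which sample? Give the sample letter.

C

Sample A: all recorded properties match Anhydrite.
Sample B: all recorded properties match Graphite.
Sample C: Hematite has hardness 5.5-6.5, but the record shows Mohs hardness 4 — this label is wrong.
Sample D: all recorded properties match Chalcopyrite.
Only sample C is inconsistent with its label.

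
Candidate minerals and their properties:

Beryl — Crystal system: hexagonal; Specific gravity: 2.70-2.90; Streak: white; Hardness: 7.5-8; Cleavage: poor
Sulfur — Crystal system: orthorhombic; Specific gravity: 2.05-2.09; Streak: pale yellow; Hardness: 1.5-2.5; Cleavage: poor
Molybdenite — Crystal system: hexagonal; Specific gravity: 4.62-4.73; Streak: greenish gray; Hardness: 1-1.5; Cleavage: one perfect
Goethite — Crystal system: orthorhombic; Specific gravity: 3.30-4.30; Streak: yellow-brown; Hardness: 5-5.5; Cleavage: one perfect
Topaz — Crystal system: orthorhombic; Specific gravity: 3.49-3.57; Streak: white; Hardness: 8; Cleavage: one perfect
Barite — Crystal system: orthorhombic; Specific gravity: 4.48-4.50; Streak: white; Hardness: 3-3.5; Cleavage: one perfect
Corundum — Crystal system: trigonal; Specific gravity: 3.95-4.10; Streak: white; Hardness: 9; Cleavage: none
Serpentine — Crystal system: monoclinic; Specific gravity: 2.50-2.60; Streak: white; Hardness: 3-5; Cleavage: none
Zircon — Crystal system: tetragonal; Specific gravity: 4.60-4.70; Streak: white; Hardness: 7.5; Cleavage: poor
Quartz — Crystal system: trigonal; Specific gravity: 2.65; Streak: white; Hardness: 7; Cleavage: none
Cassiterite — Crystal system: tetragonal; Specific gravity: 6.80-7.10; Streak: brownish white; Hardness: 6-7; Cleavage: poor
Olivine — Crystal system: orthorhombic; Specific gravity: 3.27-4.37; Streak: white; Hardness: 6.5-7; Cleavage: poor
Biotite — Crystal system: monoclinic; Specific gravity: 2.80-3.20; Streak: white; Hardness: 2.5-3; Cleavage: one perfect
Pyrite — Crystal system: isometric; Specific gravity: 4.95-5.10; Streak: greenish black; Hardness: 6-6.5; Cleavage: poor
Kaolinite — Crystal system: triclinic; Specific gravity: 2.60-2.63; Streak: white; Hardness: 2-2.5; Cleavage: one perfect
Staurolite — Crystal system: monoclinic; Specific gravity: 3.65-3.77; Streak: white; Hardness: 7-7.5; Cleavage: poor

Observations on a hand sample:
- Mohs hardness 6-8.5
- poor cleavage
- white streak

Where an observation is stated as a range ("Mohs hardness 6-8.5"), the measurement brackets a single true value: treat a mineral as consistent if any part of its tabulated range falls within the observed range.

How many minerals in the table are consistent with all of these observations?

Mohs hardness 6-8.5: Beryl, Topaz, Zircon, Quartz, Cassiterite, Olivine, Pyrite, Staurolite remain.
Poor cleavage rules out Topaz, Quartz.
White streak eliminates Cassiterite, Pyrite.
Consistent with every observation: Beryl, Olivine, Staurolite, Zircon.
That is 4 minerals.

4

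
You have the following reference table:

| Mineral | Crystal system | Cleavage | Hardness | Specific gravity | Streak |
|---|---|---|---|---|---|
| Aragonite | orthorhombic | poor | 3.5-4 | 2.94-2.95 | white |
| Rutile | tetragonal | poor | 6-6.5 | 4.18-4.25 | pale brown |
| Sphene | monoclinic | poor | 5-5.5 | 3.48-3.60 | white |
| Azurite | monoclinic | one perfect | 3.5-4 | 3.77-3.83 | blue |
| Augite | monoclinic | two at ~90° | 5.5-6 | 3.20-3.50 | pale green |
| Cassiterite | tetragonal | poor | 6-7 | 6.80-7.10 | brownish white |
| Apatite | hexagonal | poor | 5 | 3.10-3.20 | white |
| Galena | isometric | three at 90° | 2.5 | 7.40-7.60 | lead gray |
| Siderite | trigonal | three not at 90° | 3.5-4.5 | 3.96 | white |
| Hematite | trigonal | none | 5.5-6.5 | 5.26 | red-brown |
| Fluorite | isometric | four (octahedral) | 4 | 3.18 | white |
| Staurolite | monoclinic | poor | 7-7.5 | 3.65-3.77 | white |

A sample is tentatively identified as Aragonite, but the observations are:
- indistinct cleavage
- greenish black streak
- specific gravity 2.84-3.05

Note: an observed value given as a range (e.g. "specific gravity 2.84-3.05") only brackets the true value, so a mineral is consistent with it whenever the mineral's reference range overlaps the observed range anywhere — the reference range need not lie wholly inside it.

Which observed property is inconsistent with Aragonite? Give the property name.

Indistinct cleavage: Aragonite has cleavage poor — agrees.
Greenish black streak: Aragonite has white streak — outside the reference range.
Specific gravity 2.84-3.05: Aragonite has SG 2.94-2.95 — agrees.
Only the streak is inconsistent.

streak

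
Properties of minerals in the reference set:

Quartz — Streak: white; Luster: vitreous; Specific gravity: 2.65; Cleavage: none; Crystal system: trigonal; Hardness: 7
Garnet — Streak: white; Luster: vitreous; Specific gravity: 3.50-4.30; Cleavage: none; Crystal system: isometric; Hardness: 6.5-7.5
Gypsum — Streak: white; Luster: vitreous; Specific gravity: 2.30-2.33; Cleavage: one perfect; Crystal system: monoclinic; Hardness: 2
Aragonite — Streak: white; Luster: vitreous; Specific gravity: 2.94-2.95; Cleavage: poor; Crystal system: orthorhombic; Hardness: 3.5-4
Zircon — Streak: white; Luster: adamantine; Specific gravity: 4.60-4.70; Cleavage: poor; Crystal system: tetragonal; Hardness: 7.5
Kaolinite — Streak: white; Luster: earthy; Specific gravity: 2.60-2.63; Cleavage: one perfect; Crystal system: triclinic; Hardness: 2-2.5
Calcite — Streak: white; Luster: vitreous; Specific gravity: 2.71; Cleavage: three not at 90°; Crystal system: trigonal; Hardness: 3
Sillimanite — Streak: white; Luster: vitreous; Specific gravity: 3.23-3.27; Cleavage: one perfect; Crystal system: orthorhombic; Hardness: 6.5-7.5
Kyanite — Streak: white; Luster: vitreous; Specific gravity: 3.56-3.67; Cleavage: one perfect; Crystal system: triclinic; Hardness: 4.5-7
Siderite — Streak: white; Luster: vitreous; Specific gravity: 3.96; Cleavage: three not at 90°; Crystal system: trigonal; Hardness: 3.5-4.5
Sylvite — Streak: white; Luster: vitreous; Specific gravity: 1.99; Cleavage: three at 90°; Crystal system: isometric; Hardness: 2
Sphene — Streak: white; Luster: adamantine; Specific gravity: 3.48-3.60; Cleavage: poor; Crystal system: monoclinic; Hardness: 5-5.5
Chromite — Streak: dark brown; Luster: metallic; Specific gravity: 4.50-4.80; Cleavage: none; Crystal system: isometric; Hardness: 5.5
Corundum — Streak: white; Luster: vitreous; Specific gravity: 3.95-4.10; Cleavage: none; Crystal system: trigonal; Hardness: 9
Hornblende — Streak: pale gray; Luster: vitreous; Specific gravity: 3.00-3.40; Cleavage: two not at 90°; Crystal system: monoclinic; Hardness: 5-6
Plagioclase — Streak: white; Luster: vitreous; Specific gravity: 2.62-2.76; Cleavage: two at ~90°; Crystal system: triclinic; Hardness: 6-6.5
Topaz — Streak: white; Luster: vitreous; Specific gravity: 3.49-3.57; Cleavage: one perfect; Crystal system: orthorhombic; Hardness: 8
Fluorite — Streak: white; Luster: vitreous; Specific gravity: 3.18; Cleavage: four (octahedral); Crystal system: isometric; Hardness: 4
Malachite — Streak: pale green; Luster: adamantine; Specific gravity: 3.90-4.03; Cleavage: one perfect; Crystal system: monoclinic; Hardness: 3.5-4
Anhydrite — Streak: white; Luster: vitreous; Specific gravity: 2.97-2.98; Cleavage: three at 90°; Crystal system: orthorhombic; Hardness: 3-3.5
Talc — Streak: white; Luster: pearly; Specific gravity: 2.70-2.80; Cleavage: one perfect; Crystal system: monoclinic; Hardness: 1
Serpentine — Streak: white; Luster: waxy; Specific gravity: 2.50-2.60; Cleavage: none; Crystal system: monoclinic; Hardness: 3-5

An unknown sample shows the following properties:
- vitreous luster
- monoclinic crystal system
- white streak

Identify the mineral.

Vitreous luster: narrows the field to Quartz, Garnet, Gypsum, Aragonite, Calcite, Sillimanite, Kyanite, Siderite, Sylvite, Corundum, Hornblende, Plagioclase, Topaz, Fluorite, Anhydrite.
Monoclinic crystal system: Gypsum, Hornblende remain.
White streak rules out Hornblende.
The only mineral consistent with every observation is Gypsum.

Gypsum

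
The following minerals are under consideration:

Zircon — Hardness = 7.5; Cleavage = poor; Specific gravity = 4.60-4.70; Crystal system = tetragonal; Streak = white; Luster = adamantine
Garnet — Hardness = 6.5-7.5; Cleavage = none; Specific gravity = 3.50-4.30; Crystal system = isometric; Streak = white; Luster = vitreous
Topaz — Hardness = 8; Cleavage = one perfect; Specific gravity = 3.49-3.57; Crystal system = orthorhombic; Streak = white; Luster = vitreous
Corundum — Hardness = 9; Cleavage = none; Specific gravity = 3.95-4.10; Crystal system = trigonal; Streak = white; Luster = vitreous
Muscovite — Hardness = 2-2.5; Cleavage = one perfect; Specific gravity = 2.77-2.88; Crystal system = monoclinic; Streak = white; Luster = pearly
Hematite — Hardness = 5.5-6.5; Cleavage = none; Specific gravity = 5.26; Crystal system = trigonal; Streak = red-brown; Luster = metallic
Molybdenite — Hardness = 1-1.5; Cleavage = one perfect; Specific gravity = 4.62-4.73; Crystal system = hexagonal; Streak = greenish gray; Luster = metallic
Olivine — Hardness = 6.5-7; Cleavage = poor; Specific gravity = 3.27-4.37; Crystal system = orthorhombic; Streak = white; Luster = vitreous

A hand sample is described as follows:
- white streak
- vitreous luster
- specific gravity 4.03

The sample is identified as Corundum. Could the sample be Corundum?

White streak — fits Corundum (white streak).
Vitreous luster — fits Corundum (vitreous luster).
Specific gravity 4.03 — fits Corundum (SG 3.95-4.10).
Nothing contradicts Corundum.

Consistent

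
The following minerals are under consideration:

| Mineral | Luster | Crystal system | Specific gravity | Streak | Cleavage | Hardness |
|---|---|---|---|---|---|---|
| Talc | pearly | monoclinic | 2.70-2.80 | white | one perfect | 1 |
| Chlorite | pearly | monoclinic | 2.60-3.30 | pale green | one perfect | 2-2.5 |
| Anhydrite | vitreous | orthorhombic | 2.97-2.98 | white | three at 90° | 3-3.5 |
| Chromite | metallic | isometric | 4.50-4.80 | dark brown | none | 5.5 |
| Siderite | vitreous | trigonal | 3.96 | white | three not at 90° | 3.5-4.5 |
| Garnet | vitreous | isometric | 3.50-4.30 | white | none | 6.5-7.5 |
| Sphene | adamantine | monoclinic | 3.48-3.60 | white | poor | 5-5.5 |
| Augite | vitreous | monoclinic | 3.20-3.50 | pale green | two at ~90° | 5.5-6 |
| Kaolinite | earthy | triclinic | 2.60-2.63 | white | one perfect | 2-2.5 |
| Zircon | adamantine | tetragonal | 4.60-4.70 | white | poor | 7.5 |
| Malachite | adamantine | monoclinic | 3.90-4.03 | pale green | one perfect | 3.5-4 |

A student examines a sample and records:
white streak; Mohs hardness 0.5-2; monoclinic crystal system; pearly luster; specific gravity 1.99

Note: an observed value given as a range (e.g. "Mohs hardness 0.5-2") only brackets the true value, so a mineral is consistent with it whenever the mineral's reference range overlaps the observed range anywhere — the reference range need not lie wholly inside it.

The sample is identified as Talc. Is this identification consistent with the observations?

No

White streak — fits Talc (white streak).
Mohs hardness 0.5-2 — fits Talc (hardness 1).
Monoclinic crystal system — fits Talc (monoclinic system).
Pearly luster — fits Talc (pearly luster).
Specific gravity 1.99 — Talc has SG 2.70-2.80; which does not match.
Talc is excluded by the specific gravity.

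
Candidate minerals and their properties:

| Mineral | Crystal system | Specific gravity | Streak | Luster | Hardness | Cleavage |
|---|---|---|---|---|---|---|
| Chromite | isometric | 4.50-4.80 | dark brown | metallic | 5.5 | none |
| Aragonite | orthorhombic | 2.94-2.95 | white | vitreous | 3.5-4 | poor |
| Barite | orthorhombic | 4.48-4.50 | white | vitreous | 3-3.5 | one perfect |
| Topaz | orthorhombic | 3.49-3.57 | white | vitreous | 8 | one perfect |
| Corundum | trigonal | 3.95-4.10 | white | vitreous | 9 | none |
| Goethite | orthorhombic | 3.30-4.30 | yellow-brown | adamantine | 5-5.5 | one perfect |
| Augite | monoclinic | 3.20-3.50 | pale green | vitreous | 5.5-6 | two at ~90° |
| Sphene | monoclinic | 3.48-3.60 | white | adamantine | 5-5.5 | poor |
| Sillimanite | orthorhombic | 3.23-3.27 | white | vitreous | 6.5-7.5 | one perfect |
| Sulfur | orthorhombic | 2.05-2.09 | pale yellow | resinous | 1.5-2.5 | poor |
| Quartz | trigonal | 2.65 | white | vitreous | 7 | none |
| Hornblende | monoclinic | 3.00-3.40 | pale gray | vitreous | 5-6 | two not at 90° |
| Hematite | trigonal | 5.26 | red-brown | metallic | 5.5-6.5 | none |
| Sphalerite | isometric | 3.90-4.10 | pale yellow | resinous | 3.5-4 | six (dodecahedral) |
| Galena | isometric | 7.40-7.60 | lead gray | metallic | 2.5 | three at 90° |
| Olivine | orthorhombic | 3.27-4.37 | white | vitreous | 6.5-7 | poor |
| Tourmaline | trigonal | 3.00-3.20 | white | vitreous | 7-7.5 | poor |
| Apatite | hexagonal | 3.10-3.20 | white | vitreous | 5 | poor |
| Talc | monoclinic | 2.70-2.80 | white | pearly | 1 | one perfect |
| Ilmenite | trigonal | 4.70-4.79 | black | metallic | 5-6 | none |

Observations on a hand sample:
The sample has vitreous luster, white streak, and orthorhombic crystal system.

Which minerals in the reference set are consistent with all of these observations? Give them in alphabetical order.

Vitreous luster: narrows the field to Aragonite, Barite, Topaz, Corundum, Augite, Sillimanite, Quartz, Hornblende, Olivine, Tourmaline, Apatite.
White streak excludes Augite, Hornblende.
Orthorhombic crystal system eliminates Corundum, Quartz, Tourmaline, Apatite.
Consistent with every observation: Aragonite, Barite, Olivine, Sillimanite, Topaz.

Aragonite, Barite, Olivine, Sillimanite, Topaz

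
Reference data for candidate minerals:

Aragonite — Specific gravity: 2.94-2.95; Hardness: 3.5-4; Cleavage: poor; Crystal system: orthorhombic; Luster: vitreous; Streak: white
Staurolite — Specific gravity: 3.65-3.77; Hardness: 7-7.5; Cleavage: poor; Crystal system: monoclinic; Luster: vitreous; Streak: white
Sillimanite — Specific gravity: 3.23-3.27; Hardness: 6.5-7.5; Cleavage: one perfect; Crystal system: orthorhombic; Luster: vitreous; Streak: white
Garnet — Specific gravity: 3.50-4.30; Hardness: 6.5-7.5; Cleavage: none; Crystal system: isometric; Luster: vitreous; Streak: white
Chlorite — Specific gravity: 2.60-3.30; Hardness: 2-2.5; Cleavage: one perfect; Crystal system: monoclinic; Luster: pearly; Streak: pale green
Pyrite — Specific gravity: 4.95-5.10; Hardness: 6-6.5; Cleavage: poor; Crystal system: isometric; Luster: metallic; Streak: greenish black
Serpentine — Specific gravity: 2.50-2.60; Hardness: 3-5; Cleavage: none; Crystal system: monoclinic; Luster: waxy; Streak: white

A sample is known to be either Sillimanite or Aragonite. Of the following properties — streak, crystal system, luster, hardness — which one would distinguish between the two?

hardness

Streak: both white — shared.
Crystal system: both orthorhombic — shared.
Luster: both vitreous — shared.
Hardness: Sillimanite 6.5-7.5, Aragonite 3.5-4 — these differ.
Hardness is the diagnostic property here.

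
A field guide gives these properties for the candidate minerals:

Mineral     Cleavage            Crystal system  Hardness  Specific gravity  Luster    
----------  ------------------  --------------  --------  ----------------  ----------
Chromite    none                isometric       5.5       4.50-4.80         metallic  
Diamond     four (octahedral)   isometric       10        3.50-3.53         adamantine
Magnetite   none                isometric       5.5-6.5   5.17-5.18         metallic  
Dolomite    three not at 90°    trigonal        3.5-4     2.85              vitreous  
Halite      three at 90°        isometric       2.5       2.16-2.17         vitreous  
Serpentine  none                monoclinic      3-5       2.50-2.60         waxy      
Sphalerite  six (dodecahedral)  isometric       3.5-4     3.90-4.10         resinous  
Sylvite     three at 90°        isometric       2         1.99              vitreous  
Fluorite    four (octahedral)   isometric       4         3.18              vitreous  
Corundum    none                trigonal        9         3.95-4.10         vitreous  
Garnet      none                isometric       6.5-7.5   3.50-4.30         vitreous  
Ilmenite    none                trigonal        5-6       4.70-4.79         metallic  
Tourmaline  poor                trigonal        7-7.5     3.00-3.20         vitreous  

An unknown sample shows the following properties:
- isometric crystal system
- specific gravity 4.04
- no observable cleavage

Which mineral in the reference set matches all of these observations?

Isometric crystal system rules out Dolomite, Serpentine, Corundum, Ilmenite, Tourmaline.
Specific gravity 4.04: only Sphalerite, Garnet remain.
No observable cleavage excludes Sphalerite.
Only Garnet satisfies all observations.

Garnet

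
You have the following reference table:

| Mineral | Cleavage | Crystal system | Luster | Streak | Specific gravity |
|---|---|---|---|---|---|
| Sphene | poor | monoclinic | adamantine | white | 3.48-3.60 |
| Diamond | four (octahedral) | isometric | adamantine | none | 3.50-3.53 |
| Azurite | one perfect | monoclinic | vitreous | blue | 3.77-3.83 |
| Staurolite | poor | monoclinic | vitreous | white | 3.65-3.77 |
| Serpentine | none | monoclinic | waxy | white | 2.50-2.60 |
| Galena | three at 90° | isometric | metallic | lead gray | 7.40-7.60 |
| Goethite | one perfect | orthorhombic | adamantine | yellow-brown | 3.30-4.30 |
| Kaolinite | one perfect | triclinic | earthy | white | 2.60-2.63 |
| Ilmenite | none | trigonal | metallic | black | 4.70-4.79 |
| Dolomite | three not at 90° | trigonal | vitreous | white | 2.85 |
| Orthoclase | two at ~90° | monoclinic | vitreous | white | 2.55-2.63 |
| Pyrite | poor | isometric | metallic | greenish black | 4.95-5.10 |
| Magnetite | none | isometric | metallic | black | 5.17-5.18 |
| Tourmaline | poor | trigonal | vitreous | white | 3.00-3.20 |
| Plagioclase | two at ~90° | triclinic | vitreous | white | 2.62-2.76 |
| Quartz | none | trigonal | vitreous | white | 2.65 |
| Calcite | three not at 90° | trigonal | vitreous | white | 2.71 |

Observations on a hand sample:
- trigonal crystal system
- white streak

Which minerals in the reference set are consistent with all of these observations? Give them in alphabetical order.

Trigonal crystal system — Ilmenite, Dolomite, Tourmaline, Quartz, Calcite remain.
White streak eliminates Ilmenite.
The minerals that satisfy all observations are Calcite, Dolomite, Quartz, Tourmaline.

Calcite, Dolomite, Quartz, Tourmaline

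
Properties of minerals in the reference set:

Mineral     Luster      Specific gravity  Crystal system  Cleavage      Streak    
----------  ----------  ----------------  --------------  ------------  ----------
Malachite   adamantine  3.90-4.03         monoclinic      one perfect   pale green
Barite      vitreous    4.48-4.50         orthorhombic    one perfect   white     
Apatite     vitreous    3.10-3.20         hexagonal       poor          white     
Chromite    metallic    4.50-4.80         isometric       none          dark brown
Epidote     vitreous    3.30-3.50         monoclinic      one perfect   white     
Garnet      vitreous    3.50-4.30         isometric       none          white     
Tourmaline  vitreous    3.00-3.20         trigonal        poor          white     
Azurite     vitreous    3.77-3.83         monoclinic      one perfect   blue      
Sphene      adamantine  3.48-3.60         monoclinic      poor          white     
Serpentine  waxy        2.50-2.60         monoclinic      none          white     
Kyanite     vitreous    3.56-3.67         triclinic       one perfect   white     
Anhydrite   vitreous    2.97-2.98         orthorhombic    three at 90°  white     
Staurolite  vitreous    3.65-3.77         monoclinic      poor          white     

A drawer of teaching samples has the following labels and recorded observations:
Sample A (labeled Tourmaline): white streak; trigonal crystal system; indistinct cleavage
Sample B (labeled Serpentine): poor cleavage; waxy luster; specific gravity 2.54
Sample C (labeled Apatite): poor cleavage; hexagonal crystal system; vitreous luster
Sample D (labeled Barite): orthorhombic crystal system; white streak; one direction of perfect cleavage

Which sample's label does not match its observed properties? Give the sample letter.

Sample A: observations are consistent with Tourmaline.
Sample B: Serpentine has cleavage none, but the record shows poor cleavage — this label is wrong.
Sample C: observations are consistent with Apatite.
Sample D: observations are consistent with Barite.
Only sample B is inconsistent with its label.

B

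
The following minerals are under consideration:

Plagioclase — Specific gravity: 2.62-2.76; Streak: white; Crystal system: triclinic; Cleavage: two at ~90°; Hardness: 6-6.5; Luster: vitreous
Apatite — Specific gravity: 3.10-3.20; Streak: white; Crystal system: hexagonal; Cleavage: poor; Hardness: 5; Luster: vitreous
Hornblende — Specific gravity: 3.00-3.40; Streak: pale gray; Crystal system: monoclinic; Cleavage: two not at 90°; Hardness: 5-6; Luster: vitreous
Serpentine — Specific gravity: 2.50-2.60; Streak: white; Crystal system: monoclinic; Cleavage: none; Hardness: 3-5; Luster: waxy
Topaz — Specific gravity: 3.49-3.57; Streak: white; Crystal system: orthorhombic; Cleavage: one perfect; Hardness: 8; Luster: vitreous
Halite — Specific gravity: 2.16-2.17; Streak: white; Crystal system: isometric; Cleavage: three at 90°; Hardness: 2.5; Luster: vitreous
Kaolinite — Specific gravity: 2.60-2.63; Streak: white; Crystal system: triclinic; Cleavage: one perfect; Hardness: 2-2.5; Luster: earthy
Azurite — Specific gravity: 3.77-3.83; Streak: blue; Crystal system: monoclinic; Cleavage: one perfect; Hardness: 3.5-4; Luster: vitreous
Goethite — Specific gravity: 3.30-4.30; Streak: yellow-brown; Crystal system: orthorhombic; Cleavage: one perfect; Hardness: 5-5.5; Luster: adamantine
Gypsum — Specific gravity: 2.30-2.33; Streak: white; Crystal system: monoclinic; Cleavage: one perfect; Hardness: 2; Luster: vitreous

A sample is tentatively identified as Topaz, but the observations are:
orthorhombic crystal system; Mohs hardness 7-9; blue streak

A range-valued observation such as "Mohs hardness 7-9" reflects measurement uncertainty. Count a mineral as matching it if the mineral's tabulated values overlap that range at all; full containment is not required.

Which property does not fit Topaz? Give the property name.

streak

Orthorhombic crystal system: Topaz has orthorhombic system — consistent.
Mohs hardness 7-9: Topaz has hardness 8 — consistent.
Blue streak: Topaz has white streak — inconsistent.
The streak is the one property that does not fit.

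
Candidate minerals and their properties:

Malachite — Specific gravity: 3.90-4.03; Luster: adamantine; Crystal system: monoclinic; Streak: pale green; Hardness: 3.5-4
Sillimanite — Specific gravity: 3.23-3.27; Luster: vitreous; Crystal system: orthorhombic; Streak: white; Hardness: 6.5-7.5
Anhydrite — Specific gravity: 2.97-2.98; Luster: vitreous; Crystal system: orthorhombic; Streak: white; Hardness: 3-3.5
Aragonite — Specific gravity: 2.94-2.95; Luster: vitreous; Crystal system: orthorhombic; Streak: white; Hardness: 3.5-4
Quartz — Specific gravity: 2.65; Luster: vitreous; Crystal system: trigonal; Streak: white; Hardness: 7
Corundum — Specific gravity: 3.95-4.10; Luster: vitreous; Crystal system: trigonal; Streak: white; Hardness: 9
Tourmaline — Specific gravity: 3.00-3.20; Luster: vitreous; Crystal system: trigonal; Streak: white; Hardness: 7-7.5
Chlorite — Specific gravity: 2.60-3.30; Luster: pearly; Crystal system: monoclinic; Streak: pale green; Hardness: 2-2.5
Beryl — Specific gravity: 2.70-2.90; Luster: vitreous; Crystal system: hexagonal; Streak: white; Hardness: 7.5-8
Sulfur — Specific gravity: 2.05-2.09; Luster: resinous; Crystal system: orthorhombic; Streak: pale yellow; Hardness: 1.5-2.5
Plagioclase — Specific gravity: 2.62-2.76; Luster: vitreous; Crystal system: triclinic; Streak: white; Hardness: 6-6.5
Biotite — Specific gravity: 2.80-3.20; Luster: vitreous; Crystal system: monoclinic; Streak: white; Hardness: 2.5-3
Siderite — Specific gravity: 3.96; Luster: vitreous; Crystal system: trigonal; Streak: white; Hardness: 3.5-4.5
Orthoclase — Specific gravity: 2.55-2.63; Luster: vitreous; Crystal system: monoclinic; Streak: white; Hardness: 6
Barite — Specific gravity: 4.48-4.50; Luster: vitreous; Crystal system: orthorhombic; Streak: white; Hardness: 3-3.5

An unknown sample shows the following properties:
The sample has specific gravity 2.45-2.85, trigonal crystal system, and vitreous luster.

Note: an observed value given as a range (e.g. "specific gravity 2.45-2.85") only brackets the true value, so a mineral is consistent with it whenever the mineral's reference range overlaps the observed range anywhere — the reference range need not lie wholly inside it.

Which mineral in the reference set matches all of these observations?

Specific gravity 2.45-2.85: Quartz, Chlorite, Beryl, Plagioclase, Biotite, Orthoclase remain.
Trigonal crystal system: narrows the field to Quartz.
Vitreous luster: every remaining candidate is consistent.
Only Quartz satisfies all observations.

Quartz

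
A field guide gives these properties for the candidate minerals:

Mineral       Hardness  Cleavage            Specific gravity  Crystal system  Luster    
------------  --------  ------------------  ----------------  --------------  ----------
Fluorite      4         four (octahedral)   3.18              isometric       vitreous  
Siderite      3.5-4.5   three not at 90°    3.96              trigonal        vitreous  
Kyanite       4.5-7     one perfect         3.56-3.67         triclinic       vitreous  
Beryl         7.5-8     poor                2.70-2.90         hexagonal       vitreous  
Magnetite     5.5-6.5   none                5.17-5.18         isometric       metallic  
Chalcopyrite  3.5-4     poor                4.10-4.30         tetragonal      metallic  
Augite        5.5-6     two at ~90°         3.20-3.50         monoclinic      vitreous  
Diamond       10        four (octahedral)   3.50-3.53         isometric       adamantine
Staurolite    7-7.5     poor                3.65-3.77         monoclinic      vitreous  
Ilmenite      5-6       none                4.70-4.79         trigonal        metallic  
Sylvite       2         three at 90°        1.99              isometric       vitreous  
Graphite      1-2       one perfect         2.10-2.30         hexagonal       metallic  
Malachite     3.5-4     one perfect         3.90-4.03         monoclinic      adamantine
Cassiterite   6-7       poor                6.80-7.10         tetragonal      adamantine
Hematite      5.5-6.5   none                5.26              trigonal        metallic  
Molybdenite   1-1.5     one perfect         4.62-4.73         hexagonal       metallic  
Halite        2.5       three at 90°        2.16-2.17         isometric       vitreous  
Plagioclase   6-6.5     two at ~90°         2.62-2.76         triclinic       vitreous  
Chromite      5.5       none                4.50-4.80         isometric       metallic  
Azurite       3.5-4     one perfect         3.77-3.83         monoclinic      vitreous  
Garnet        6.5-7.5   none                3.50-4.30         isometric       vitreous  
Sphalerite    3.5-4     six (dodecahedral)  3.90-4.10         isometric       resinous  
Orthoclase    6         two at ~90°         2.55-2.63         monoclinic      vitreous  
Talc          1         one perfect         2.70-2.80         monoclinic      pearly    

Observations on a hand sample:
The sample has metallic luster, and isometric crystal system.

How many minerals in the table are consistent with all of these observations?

2

Metallic luster: narrows the field to Magnetite, Chalcopyrite, Ilmenite, Graphite, Hematite, Molybdenite, Chromite.
Isometric crystal system: only Magnetite, Chromite remain.
The minerals that satisfy all observations are Chromite, Magnetite.
That is 2 minerals.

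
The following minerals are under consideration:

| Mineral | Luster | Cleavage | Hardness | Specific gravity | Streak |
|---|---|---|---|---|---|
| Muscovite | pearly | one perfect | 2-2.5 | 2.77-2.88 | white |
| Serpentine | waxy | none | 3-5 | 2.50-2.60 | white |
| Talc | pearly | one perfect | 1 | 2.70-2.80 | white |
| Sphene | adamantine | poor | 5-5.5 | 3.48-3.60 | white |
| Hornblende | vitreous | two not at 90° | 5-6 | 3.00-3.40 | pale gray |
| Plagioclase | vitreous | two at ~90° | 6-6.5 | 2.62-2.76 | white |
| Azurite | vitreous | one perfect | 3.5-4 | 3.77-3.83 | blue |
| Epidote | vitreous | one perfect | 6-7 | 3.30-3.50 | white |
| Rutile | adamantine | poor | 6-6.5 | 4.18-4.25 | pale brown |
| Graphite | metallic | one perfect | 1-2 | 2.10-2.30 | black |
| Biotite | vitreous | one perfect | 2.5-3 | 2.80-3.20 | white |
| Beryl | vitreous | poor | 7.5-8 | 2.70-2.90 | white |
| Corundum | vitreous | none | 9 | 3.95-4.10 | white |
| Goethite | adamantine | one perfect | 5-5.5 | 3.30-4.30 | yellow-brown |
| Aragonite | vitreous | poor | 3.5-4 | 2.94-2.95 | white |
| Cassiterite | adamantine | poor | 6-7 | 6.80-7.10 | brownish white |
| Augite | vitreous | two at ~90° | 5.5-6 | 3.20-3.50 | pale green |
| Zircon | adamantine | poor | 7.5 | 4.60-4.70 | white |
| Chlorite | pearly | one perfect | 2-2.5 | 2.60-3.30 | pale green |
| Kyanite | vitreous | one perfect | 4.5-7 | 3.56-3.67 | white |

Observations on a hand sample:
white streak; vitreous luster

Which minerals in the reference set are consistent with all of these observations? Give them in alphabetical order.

White streak — only Muscovite, Serpentine, Talc, Sphene, Plagioclase, Epidote, Biotite, Beryl, Corundum, Aragonite, Zircon, Kyanite remain.
Vitreous luster rules out Muscovite, Serpentine, Talc, Sphene, Zircon.
The minerals that satisfy all observations are Aragonite, Beryl, Biotite, Corundum, Epidote, Kyanite, Plagioclase.

Aragonite, Beryl, Biotite, Corundum, Epidote, Kyanite, Plagioclase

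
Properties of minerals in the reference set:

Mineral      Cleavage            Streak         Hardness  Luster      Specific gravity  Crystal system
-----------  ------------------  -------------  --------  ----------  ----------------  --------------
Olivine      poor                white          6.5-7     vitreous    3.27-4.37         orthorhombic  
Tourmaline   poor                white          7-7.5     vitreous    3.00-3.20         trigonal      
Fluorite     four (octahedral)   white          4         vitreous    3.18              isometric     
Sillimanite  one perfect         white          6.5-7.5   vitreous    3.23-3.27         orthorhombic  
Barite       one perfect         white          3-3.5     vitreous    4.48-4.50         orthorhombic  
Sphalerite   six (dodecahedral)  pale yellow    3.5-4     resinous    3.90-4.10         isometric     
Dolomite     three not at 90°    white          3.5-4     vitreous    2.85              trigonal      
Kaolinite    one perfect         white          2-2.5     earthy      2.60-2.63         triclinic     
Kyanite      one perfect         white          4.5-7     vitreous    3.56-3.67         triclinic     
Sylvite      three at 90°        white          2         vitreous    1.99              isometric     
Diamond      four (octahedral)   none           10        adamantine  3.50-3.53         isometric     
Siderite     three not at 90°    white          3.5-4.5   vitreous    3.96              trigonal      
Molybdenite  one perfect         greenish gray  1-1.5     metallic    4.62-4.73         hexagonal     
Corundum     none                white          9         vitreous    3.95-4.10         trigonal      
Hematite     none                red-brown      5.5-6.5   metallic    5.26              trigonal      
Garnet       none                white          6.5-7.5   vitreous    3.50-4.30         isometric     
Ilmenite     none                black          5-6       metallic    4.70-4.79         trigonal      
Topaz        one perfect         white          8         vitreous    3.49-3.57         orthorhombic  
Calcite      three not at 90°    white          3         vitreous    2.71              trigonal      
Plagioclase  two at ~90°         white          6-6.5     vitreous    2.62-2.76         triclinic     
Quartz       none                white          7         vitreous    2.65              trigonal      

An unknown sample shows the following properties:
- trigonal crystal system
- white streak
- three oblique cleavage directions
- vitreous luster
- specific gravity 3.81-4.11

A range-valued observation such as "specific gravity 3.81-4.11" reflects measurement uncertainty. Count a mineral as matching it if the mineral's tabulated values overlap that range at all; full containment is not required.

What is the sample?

Siderite

Trigonal crystal system — only Tourmaline, Dolomite, Siderite, Corundum, Hematite, Ilmenite, Calcite, Quartz remain.
White streak excludes Hematite, Ilmenite.
Three oblique cleavage directions excludes Tourmaline, Corundum, Quartz.
Vitreous luster — no further eliminations.
Specific gravity 3.81-4.11 — narrows the field to Siderite.
The only mineral consistent with every observation is Siderite.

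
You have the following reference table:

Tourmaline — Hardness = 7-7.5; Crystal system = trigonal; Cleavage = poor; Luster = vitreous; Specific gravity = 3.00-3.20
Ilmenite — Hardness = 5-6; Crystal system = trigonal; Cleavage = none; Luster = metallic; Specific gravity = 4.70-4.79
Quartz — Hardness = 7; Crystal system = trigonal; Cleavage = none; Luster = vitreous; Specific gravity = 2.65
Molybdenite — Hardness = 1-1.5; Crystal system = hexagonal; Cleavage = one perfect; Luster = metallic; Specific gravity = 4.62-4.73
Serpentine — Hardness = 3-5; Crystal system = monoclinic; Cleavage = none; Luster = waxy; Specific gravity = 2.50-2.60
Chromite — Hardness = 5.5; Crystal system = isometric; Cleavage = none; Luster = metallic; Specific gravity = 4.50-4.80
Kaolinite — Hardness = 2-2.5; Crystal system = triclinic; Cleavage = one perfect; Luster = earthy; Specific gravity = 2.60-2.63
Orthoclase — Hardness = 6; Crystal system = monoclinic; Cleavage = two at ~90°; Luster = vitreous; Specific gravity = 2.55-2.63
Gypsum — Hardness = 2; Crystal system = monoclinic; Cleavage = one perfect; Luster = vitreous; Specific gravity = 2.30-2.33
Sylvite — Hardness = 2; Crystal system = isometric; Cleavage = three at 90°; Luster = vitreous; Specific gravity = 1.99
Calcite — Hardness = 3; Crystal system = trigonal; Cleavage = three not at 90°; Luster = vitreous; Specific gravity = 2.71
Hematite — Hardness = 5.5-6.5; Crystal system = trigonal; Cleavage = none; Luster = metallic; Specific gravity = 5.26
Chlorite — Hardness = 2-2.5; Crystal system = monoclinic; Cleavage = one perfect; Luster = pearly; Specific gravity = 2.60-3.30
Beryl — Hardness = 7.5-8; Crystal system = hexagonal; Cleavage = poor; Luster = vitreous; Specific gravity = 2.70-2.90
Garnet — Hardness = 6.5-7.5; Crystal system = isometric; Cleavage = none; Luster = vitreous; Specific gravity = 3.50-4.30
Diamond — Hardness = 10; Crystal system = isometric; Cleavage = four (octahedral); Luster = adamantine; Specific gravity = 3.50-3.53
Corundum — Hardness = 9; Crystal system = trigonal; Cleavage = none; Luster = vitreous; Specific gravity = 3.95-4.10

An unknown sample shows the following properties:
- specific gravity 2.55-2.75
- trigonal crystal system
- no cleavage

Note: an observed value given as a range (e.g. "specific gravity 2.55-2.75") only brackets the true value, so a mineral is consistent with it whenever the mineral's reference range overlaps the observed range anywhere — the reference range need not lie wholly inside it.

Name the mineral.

Quartz

Specific gravity 2.55-2.75 — narrows the field to Quartz, Serpentine, Kaolinite, Orthoclase, Calcite, Chlorite, Beryl.
Trigonal crystal system — only Quartz, Calcite remain.
No cleavage excludes Calcite.
Quartz is the sole remaining match.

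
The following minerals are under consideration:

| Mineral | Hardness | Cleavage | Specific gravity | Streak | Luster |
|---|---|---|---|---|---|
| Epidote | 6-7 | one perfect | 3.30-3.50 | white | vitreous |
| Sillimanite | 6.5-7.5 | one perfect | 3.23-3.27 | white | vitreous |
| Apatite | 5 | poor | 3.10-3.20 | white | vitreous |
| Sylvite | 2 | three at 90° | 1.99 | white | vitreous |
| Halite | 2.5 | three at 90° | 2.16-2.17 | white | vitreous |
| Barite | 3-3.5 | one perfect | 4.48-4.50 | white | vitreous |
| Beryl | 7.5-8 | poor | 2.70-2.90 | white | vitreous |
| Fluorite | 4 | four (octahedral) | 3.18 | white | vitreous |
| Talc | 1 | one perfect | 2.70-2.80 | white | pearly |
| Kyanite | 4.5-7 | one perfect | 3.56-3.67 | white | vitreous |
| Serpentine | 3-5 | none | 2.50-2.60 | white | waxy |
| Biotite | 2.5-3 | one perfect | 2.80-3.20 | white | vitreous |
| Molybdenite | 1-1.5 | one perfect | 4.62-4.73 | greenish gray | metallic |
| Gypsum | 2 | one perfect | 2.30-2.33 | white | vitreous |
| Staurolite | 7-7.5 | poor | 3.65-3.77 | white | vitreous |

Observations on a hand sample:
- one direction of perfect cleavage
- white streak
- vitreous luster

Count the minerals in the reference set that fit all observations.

6

One direction of perfect cleavage: narrows the field to Epidote, Sillimanite, Barite, Talc, Kyanite, Biotite, Molybdenite, Gypsum.
White streak excludes Molybdenite.
Vitreous luster eliminates Talc.
Remaining candidates: Barite, Biotite, Epidote, Gypsum, Kyanite, Sillimanite.
That is 6 minerals.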